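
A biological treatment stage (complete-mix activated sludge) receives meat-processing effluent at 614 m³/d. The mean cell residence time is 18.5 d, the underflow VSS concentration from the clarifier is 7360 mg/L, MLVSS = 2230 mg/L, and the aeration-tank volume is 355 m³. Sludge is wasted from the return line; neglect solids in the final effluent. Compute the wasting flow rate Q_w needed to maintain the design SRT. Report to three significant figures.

Wasting from the return line (neglecting effluent solids): Q_w = V·X / (θ_c·X_r) = 355.0 × 2230 / (18.5 × 7360) = 5.814 m³/d.

Q_w ≈ 5.81 m³/d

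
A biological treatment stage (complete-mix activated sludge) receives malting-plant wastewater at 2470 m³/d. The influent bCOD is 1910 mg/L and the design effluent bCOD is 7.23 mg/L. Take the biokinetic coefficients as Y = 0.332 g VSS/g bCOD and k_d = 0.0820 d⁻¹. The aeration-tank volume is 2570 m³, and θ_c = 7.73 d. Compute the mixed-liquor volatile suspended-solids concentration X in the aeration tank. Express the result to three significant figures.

X ≈ 2870 mg/L

X = Y·Q·ΔS·θ_c / [V·(1 + k_d θ_c)] = 0.332 × 2470 × (1910 − 7.23) × 7.73 / [2570 × (1 + 0.0820 × 7.73)] = 2872 mg/L.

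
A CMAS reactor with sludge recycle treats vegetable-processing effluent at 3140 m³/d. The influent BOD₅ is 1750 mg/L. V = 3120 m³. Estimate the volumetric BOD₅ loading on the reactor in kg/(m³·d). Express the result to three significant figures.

Applied BOD₅ load per unit volume = Q·S₀/V = (3140 × 1750/1000)/3120 = 1.761 kg BOD₅·m⁻³·d⁻¹.

L_v ≈ 1.76 kg BOD₅/(m³·d)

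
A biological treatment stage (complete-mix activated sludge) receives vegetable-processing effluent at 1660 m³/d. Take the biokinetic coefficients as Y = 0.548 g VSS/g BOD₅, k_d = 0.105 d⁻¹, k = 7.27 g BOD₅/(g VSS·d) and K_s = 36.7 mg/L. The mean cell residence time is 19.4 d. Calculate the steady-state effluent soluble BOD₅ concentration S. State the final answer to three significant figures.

Effluent substrate depends only on kinetics and SRT: S = K_s(1 + k_d θ_c) / [θ_c(Yk − k_d) − 1] = 36.7 × (1 + 0.105 × 19.4) / [19.4 × (0.548 × 7.27 − 0.105) − 1] = 111.5 / 74.25 = 1.501 mg/L.

S ≈ 1.50 mg/L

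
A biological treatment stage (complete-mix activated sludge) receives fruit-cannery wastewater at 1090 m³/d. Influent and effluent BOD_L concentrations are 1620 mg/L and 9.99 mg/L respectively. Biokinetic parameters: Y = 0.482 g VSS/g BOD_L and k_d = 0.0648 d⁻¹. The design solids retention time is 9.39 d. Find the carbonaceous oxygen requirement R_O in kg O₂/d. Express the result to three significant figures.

Y_obs = Y / (1 + k_d θ_c) = 0.482 / (1 + 0.0648 × 9.39) = 0.482 / 1.608 = 0.2997.
Mass of BOD_L removed per day: Q(S₀ − S) = 1090 × 1610 g/m³ = 1755 kg/d.
Biomass synthesised: P_X = Y_obs × 1755 = 525.9 kg VSS/d.
R_O = Q·ΔS − 1.42 P_X = 1755 − 746.8 = 1008 kg O₂/d.

R_O ≈ 1010 kg O₂/d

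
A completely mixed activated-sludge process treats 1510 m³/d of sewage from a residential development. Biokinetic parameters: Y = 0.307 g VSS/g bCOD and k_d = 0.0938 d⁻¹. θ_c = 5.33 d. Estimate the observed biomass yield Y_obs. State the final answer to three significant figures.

Y_obs ≈ 0.205 g VSS/g bCOD

Y_obs = Y / (1 + k_d θ_c) = 0.307 / (1 + 0.0938 × 5.33) = 0.307 / 1.500 = 0.2047.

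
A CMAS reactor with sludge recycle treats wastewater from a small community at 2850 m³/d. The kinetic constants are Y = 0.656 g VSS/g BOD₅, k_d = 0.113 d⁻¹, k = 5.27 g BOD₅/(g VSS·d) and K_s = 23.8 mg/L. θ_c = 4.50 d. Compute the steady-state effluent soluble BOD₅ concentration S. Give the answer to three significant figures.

S ≈ 2.56 mg/L

From the Monod/SRT balance for a CMAS, S = K_s·(1+k_d θ_c)/[θ_c·(Y k − k_d) − 1] = 23.8 × (1 + 0.113 × 4.50) / [4.50 × (0.656 × 5.27 − 0.113) − 1] = 35.90 / 14.05 = 2.556 mg/L.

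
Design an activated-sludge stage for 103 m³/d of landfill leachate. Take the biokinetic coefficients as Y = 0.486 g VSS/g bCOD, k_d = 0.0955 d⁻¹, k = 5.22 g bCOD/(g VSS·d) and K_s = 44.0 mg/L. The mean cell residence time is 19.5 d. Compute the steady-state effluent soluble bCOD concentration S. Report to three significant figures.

From the Monod/SRT balance for a CMAS, S = K_s·(1+k_d θ_c)/[θ_c·(Y k − k_d) − 1] = 44.0 × (1 + 0.0955 × 19.5) / [19.5 × (0.486 × 5.22 − 0.0955) − 1] = 125.9 / 46.61 = 2.702 mg/L.

S ≈ 2.70 mg/L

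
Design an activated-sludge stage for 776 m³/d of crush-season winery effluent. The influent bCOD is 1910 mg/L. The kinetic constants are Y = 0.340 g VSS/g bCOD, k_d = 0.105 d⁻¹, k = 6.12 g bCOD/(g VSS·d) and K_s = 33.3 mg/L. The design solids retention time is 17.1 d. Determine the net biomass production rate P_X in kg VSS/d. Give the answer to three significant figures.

P_X ≈ 180 kg VSS/d

From the Monod/SRT balance for a CMAS, S = K_s·(1+k_d θ_c)/[θ_c·(Y k − k_d) − 1] = 33.3 × (1 + 0.105 × 17.1) / [17.1 × (0.340 × 6.12 − 0.105) − 1] = 93.09 / 32.79 = 2.839 mg/L.
Observed yield with endogenous decay: Y_obs = Y / (1 + k_d·θ_c) = 0.340 / (1 + 0.105 × 17.1) = 0.340 / 2.796 = 0.1216 g VSS/g bCOD.
Mass of bCOD removed per day: Q(S₀ − S) = 776 × 1907 g/m³ = 1480 kg/d.
Net biomass production P_X = Y_obs × Q·(S₀ − S) = 0.1216 × 1480 = 180.0 kg VSS/d.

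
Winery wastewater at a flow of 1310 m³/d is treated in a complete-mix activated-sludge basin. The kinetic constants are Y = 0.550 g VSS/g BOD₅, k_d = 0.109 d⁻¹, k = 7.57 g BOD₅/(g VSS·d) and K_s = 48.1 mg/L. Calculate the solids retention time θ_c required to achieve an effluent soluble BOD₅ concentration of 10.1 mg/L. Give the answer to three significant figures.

θ_c ≈ 1.63 d

From 1/θ_c = Y·k·S/(K_s + S) − k_d: Y·k·S/(K_s+S) = 0.550 × 7.57 × 10.1 / (48.1 + 10.1) = 0.7225 d⁻¹.
θ_c = 1/(μ − k_d) = 1/(0.7225 − 0.109) = 1/0.6135 = 1.630 d.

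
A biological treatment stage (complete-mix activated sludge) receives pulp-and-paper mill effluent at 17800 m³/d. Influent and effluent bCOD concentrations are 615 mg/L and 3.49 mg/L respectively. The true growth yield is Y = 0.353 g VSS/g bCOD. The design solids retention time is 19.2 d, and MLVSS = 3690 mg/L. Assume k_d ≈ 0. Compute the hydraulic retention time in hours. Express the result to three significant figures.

With k_d = 0 the design equation reduces to V = Y Q (S₀−S) θ_c / X = 0.353 × 17800 × (615 − 3.49) × 19.2 / 3690 = 19993 m³.
Hydraulic retention time τ = V/Q = 19993 / 17800 = 1.123 d = 26.96 h.

τ ≈ 27.0 h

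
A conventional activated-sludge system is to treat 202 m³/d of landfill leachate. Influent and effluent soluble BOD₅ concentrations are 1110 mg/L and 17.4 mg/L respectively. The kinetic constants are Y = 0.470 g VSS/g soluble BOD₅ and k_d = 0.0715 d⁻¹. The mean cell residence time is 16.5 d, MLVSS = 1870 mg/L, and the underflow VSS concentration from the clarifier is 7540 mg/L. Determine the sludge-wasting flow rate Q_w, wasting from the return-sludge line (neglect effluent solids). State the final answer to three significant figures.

From the SRT design equation V = Y Q (S₀−S) θ_c / [X (1 + k_d θ_c)] = 0.470 × 202 × (1110 − 17.4) × 16.5 / [1870 × (1 + 0.0715 × 16.5)] = 1.71×10^6 / 4076 = 419.9 m³.
Q_w = (V·X)/(θ_c X_r) = 419.9 × 1870 / (16.5 × 7540) = 6.311 m³/d.

Q_w ≈ 6.31 m³/d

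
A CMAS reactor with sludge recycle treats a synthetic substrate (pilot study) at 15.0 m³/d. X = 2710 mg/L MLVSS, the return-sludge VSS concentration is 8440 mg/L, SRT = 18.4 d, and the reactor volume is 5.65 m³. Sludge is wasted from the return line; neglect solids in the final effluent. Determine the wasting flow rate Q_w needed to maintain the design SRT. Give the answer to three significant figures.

Q_w ≈ 0.0986 m³/d

θ_c = V·X/(Q_w·X_r) when wasting from the recycle, so Q_w = V·X/(θ_c·X_r) = 5.650 × 2710 / (18.4 × 8440) = 0.09860 m³/d.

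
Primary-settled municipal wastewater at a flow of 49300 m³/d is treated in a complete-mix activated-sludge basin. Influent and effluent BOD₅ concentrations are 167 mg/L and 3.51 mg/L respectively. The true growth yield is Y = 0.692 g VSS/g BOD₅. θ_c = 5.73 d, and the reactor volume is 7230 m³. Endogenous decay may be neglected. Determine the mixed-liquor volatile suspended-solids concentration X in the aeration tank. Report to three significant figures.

X ≈ 4420 mg/L

From V·X = Y·Q·(S₀ − S)·θ_c (decay neglected): X = 0.692 × 49300 × (167 − 3.51) × 5.73 / 7230 = 4420 mg/L.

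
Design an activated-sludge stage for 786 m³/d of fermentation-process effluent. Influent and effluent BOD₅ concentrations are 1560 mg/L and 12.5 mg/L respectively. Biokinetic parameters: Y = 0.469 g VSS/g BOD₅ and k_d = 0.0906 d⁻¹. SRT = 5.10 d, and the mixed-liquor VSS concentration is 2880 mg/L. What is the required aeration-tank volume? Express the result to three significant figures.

Rearranging the biomass balance for a CMAS with decay, V = Y·Q·ΔS·θ_c / [X·(1+k_d θ_c)] = 0.469 × 786 × (1560 − 12.5) × 5.10 / [2880 × (1 + 0.0906 × 5.10)] = 2.91×10^6 / 4211 = 690.9 m³.

V ≈ 691 m³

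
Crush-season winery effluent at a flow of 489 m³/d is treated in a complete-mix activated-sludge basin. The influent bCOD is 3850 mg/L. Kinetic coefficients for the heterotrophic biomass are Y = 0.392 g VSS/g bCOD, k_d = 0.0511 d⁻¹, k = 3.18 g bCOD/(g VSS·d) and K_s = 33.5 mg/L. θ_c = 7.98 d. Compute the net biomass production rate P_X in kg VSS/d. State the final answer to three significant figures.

P_X ≈ 523 kg VSS/d

For a completely mixed reactor with recycle the Lawrence–McCarty relation gives S = K_s·(1 + k_d·θ_c) / [θ_c·(Y·k − k_d) − 1] = 33.5 × (1 + 0.0511 × 7.98) / [7.98 × (0.392 × 3.18 − 0.0511) − 1] = 47.16 / 8.540 = 5.522 mg/L.
Y_obs = Y / (1 + k_d θ_c) = 0.392 / (1 + 0.0511 × 7.98) = 0.392 / 1.408 = 0.2785.
ΔS = 3850 − 5.52 = 3844 mg/L, so the substrate removal rate is 489 × 3844/1000 = 1880 kg bCOD/d.
P_X = Y_obs · Q(S₀ − S) = 0.2785 × 1880 = 523.5 kg VSS/d.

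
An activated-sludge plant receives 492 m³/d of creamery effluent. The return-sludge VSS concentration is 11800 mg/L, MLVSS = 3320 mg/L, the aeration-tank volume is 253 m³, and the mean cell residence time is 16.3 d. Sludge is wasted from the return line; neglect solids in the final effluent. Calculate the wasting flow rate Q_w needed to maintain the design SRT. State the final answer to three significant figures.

Q_w ≈ 4.37 m³/d

Wasting from the return line (neglecting effluent solids): Q_w = V·X / (θ_c·X_r) = 253.0 × 3320 / (16.3 × 11800) = 4.367 m³/d.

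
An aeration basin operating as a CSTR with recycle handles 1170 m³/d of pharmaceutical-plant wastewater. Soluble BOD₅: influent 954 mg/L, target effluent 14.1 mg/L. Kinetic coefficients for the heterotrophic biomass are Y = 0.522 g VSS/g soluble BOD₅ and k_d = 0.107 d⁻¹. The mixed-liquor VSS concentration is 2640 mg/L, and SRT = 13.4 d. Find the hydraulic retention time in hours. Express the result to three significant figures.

τ ≈ 24.6 h

From the SRT design equation V = Y Q (S₀−S) θ_c / [X (1 + k_d θ_c)] = 0.522 × 1170 × (954 − 14.1) × 13.4 / [2640 × (1 + 0.107 × 13.4)] = 7.69×10^6 / 6425 = 1197 m³.
Hydraulic retention time τ = V/Q = 1197 / 1170 = 1.023 d = 24.56 h.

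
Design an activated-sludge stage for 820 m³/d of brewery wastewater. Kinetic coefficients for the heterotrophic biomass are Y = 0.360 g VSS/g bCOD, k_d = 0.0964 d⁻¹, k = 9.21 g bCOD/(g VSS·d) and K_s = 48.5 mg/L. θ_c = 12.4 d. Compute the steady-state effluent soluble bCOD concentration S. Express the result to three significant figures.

S ≈ 2.74 mg/L

For a completely mixed reactor with recycle the Lawrence–McCarty relation gives S = K_s·(1 + k_d·θ_c) / [θ_c·(Y·k − k_d) − 1] = 48.5 × (1 + 0.0964 × 12.4) / [12.4 × (0.360 × 9.21 − 0.0964) − 1] = 106.5 / 38.92 = 2.736 mg/L.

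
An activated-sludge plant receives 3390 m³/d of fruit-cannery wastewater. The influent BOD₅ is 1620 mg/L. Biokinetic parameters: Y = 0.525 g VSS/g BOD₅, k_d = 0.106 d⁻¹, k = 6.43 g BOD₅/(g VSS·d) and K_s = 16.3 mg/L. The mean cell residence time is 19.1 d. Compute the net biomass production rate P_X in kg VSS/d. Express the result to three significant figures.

From the Monod/SRT balance for a CMAS, S = K_s·(1+k_d θ_c)/[θ_c·(Y k − k_d) − 1] = 16.3 × (1 + 0.106 × 19.1) / [19.1 × (0.525 × 6.43 − 0.106) − 1] = 49.30 / 61.45 = 0.8023 mg/L.
The observed yield is Y_obs = Y/(1 + k_d·θ_c) = 0.525 / (1 + 0.106 × 19.1) = 0.525 / 3.025 = 0.1736 g VSS per g BOD₅ removed.
ΔS = 1620 − 0.802 = 1619 mg/L, so the substrate removal rate is 3390 × 1619/1000 = 5489 kg BOD₅/d.
Net biomass production P_X = Y_obs × Q·(S₀ − S) = 0.1736 × 5489 = 952.8 kg VSS/d.

P_X ≈ 953 kg VSS/d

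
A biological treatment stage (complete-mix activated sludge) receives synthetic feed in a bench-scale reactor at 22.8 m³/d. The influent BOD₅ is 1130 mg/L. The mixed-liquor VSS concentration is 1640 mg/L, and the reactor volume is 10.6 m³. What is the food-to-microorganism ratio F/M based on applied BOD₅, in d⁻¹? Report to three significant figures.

F/M ≈ 1.48 d⁻¹

Food-to-microorganism ratio F/M = Q S₀ / (V X) = 22.8 × 1130 / (10.60 × 1640) = 1.482 d⁻¹.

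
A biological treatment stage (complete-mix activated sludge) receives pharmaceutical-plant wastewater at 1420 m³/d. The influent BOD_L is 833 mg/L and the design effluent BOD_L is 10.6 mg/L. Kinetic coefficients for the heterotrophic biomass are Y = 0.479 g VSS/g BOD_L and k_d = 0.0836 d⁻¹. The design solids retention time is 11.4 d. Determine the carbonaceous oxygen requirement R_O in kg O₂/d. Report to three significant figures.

R_O ≈ 761 kg O₂/d

Correct the yield for decay: Y_obs = Y/(1 + k_d θ_c) = 0.479 / (1 + 0.0836 × 11.4) = 0.479 / 1.953 = 0.2453.
Substrate removed = Q·(S₀ − S) = 1420 m³/d × (833 − 10.6) g/m³ = 1.17×10^6 g/d = 1168 kg/d.
Biomass synthesised: P_X = Y_obs × 1168 = 286.4 kg VSS/d.
Carbonaceous O₂ demand = substrate oxidised − cell-mass equivalent = 1168 − 1.42 × 286.4 = 761.1 kg O₂/d.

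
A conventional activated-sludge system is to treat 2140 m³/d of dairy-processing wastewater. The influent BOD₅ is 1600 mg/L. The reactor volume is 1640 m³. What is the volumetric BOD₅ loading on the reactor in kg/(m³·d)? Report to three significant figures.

Applied BOD₅ load per unit volume = Q·S₀/V = (2140 × 1600/1000)/1640 = 2.088 kg BOD₅·m⁻³·d⁻¹.

L_v ≈ 2.09 kg BOD₅/(m³·d)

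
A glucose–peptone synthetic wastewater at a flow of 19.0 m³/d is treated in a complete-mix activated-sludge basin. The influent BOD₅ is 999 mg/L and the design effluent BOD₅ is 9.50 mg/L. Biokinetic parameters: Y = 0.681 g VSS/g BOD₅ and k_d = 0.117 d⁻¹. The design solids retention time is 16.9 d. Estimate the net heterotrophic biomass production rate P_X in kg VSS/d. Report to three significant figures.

P_X ≈ 4.30 kg VSS/d

Observed yield with endogenous decay: Y_obs = Y / (1 + k_d·θ_c) = 0.681 / (1 + 0.117 × 16.9) = 0.681 / 2.977 = 0.2287 g VSS/g BOD₅.
Q·(S₀ − S) = 19.0 × (999 − 9.50) × 10⁻³ = 18.80 kg/d removed.
So the net sludge growth is P_X = 0.2287 × 18.80 = 4.300 kg VSS/d.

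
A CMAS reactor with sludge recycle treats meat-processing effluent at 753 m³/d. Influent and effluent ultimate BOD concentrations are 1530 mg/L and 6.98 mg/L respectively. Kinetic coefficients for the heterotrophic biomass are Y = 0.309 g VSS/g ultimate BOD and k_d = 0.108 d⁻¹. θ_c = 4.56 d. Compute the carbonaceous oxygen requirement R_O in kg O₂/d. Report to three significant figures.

R_O ≈ 810 kg O₂/d

Observed yield with endogenous decay: Y_obs = Y / (1 + k_d·θ_c) = 0.309 / (1 + 0.108 × 4.56) = 0.309 / 1.492 = 0.2070 g VSS/g ultimate BOD.
ΔS = 1530 − 6.98 = 1523 mg/L, so the substrate removal rate is 753 × 1523/1000 = 1147 kg ultimate BOD/d.
P_X = Y_obs·Q·(S₀ − S) = 0.2070 × 1147 = 237.4 kg VSS/d.
R_O = Q·(S₀ − S) − 1.42·P_X = 1147 − 1.42 × 237.4 = 809.7 kg O₂/d.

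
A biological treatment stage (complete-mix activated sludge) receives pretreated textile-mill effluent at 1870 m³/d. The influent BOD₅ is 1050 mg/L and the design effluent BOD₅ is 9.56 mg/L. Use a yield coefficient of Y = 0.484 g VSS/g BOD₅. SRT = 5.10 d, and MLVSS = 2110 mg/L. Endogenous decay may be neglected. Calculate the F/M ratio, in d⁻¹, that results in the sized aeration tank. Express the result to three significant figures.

With k_d = 0 the design equation reduces to V = Y Q (S₀−S) θ_c / X = 0.484 × 1870 × (1050 − 9.56) × 5.10 / 2110 = 2276 m³.
F/M = applied load / biomass = Q·S₀/(V·X) = 1870 × 1050 / (2276 × 2110) = 0.4088 d⁻¹.

F/M ≈ 0.409 d⁻¹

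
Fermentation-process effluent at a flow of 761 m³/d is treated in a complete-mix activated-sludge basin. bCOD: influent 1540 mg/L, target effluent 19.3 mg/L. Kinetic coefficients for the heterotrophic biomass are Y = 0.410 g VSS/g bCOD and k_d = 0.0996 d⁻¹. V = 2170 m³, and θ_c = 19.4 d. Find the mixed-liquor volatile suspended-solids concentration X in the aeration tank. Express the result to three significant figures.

From V·X·(1 + k_d·θ_c) = Y·Q·(S₀ − S)·θ_c: X = 0.410 × 761 × (1540 − 19.3) × 19.4 / [2170 × (1 + 0.0996 × 19.4)] = 1447 mg/L.

X ≈ 1450 mg/L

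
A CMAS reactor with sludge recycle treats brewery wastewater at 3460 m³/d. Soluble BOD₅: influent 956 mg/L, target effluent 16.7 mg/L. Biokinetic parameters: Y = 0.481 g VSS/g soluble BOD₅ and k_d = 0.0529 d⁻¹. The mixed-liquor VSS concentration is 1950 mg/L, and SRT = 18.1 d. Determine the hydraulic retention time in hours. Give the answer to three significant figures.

τ ≈ 51.4 h

Rearranging the biomass balance for a CMAS with decay, V = Y·Q·ΔS·θ_c / [X·(1+k_d θ_c)] = 0.481 × 3460 × (956 − 16.7) × 18.1 / [1950 × (1 + 0.0529 × 18.1)] = 2.83×10^7 / 3817 = 7413 m³.
Hydraulic retention time τ = V/Q = 7413 / 3460 = 2.142 d = 51.42 h.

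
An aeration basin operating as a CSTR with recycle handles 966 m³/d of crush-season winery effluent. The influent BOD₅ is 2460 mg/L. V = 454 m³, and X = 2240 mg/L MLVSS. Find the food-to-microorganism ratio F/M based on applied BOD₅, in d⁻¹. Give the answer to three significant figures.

F/M ≈ 2.34 d⁻¹

Food-to-microorganism ratio F/M = Q S₀ / (V X) = 966 × 2460 / (454.0 × 2240) = 2.337 d⁻¹.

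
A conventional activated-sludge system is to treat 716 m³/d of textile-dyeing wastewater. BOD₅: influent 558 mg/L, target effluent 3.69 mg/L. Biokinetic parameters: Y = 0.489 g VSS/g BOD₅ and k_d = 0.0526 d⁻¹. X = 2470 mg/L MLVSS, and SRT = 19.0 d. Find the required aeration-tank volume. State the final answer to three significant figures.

From the SRT design equation V = Y Q (S₀−S) θ_c / [X (1 + k_d θ_c)] = 0.489 × 716 × (558 − 3.69) × 19.0 / [2470 × (1 + 0.0526 × 19.0)] = 3.69×10^6 / 4939 = 746.7 m³.

V ≈ 747 m³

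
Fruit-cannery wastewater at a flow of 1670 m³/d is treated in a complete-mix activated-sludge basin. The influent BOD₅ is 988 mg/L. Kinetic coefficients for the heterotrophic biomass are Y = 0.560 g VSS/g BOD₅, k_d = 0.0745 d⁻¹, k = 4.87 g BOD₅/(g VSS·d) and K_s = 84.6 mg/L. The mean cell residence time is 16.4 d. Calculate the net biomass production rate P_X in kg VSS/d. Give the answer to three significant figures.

P_X ≈ 414 kg VSS/d

From the Monod/SRT balance for a CMAS, S = K_s·(1+k_d θ_c)/[θ_c·(Y k − k_d) − 1] = 84.6 × (1 + 0.0745 × 16.4) / [16.4 × (0.560 × 4.87 − 0.0745) − 1] = 188.0 / 42.50 = 4.422 mg/L.
Y_obs = Y / (1 + k_d θ_c) = 0.560 / (1 + 0.0745 × 16.4) = 0.560 / 2.222 = 0.2520.
Substrate removed = Q·(S₀ − S) = 1670 m³/d × (988 − 4.42) g/m³ = 1.64×10^6 g/d = 1643 kg/d.
So the net sludge growth is P_X = 0.2520 × 1643 = 414.0 kg VSS/d.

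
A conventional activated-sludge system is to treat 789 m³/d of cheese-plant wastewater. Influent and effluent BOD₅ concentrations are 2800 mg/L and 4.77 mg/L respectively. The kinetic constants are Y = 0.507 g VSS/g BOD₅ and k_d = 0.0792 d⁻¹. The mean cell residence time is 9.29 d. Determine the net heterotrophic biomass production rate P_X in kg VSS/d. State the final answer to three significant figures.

P_X ≈ 644 kg VSS/d

Observed yield with endogenous decay: Y_obs = Y / (1 + k_d·θ_c) = 0.507 / (1 + 0.0792 × 9.29) = 0.507 / 1.736 = 0.2921 g VSS/g BOD₅.
Q·(S₀ − S) = 789 × (2800 − 4.77) × 10⁻³ = 2205 kg/d removed.
So the net sludge growth is P_X = 0.2921 × 2205 = 644.2 kg VSS/d.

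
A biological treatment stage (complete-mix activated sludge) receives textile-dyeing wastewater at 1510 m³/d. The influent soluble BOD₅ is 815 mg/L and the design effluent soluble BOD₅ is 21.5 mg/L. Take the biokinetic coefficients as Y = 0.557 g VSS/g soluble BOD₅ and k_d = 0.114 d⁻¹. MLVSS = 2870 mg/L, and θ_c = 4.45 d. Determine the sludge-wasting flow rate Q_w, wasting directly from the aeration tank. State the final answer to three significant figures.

Q_w ≈ 154 m³/d

Rearranging the biomass balance for a CMAS with decay, V = Y·Q·ΔS·θ_c / [X·(1+k_d θ_c)] = 0.557 × 1510 × (815 − 21.5) × 4.45 / [2870 × (1 + 0.114 × 4.45)] = 2.97×10^6 / 4326 = 686.5 m³.
Wasting from the aeration tank: Q_w = V / θ_c = 686.5 / 4.45 = 154.3 m³/d.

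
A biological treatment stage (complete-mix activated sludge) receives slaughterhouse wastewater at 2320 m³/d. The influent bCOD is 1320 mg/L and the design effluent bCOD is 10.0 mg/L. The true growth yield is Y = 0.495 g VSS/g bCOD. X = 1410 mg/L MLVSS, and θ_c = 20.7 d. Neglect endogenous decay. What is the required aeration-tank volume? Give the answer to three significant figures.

V ≈ 22100 m³

V·X = Y·Q·ΔS·θ_c gives V = 0.495 × 2320 × (1320 − 10.0) × 20.7 / 1410 = 22086 m³.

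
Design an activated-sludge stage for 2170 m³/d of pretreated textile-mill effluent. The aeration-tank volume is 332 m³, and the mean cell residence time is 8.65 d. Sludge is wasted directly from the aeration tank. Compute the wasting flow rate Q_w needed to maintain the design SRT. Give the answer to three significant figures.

Q_w ≈ 38.4 m³/d

Wasting from the aeration tank: Q_w = V / θ_c = 332.0 / 8.65 = 38.38 m³/d.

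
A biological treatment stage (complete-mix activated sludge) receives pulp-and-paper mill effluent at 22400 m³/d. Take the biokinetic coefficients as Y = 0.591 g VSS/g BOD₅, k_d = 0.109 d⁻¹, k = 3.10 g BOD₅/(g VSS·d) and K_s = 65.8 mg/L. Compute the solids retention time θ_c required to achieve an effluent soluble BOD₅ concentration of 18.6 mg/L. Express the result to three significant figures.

θ_c ≈ 3.39 d

At the target effluent, Y k S/(K_s+S) = 0.591×3.10×18.6/84.40 = 0.4038 d⁻¹.
1/θ_c = 0.4038 − 0.109 = 0.2948 d⁻¹, so θ_c = 3.393 d.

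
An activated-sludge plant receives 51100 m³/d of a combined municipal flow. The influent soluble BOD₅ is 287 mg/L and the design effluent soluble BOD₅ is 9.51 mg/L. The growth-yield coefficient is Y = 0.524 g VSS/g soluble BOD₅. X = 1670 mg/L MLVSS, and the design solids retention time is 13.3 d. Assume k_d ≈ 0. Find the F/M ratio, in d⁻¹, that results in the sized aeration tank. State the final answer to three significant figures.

F/M ≈ 0.148 d⁻¹

V·X = Y·Q·ΔS·θ_c gives V = 0.524 × 51100 × (287 − 9.51) × 13.3 / 1670 = 59175 m³.
F/M = Q·S₀ / (V·X) = 51100 × 287 / (59175 × 1670) = 0.1484 g soluble BOD₅·(g VSS·d)⁻¹.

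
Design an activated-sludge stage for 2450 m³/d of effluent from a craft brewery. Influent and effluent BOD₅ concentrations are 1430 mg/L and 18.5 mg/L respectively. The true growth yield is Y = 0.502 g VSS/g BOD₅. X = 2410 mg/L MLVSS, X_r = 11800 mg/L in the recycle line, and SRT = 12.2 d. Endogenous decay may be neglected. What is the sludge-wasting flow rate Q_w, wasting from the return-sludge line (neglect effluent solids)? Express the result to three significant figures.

Q_w ≈ 147 m³/d

With k_d = 0 the design equation reduces to V = Y Q (S₀−S) θ_c / X = 0.502 × 2450 × (1430 − 18.5) × 12.2 / 2410 = 8788 m³.
θ_c = V·X/(Q_w·X_r) when wasting from the recycle, so Q_w = V·X/(θ_c·X_r) = 8788 × 2410 / (12.2 × 11800) = 147.1 m³/d.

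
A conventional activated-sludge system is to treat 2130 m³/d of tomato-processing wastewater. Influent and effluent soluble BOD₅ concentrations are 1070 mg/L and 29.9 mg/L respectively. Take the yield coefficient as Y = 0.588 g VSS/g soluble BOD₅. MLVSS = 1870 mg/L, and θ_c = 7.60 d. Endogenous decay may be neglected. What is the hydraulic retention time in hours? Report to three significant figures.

V·X = Y·Q·ΔS·θ_c gives V = 0.588 × 2130 × (1070 − 29.9) × 7.60 / 1870 = 5294 m³.
HRT = V/Q = 5294 m³ / 2130 m³·d⁻¹ = 2.486 d × 24 = 59.65 h.

τ ≈ 59.7 h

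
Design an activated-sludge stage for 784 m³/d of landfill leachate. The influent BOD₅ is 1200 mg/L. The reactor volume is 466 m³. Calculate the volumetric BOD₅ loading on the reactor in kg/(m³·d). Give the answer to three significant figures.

L_v ≈ 2.02 kg BOD₅/(m³·d)

Applied BOD₅ load per unit volume = Q·S₀/V = (784 × 1200/1000)/466.0 = 2.019 kg BOD₅·m⁻³·d⁻¹.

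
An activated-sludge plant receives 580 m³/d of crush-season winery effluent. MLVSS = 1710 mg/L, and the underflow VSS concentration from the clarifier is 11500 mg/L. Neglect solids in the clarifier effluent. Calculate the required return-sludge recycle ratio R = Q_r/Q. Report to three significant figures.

R ≈ 0.175

Solids balance on the clarifier gives (1+R)X = R·X_r, so R = X/(X_r − X) = 1710 / (11500 − 1710) = 0.1747.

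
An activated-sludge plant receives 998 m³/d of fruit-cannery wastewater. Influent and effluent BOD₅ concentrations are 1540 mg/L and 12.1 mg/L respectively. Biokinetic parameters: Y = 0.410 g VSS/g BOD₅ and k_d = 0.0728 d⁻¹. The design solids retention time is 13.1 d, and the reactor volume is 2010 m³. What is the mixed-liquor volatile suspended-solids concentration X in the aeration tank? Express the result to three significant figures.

X ≈ 2090 mg/L

X = Y·Q·ΔS·θ_c / [V·(1 + k_d θ_c)] = 0.410 × 998 × (1540 − 12.1) × 13.1 / [2010 × (1 + 0.0728 × 13.1)] = 2086 mg/L.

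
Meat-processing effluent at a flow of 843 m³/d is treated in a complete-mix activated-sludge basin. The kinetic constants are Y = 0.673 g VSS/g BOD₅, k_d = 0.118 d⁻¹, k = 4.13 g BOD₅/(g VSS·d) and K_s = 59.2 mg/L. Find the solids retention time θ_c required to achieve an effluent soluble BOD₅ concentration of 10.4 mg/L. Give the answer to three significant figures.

Specific growth rate at S = 10.4 mg/L: μ = YkS/(K_s+S) = 0.673·4.13·10.4/(59.2+10.4) = 0.4153 d⁻¹.
θ_c = 1/(μ − k_d) = 1/(0.4153 − 0.118) = 1/0.2973 = 3.363 d.

θ_c ≈ 3.36 d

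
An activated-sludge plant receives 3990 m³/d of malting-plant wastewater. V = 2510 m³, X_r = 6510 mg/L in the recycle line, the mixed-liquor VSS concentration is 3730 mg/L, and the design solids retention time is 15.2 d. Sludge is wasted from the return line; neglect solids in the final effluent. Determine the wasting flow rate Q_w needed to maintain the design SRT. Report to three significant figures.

Q_w ≈ 94.6 m³/d

Q_w = (V·X)/(θ_c X_r) = 2510 × 3730 / (15.2 × 6510) = 94.61 m³/d.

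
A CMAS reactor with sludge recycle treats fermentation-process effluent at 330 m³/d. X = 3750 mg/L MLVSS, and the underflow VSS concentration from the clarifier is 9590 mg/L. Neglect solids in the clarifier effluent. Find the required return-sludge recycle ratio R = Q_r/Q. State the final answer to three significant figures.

Mass balance around the secondary clarifier (neglecting effluent solids): R = X / (X_r − X) = 3750 / (9590 − 3750) = 0.6421.

R ≈ 0.642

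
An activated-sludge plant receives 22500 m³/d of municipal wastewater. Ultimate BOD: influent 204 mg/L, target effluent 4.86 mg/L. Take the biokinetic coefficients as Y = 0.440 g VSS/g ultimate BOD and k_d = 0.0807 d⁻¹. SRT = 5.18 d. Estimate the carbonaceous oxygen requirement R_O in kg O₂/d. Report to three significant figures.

Correct the yield for decay: Y_obs = Y/(1 + k_d θ_c) = 0.440 / (1 + 0.0807 × 5.18) = 0.440 / 1.418 = 0.3103.
Mass of ultimate BOD removed per day: Q(S₀ − S) = 22500 × 199.1 g/m³ = 4481 kg/d.
P_X = Y_obs·Q·(S₀ − S) = 0.3103 × 4481 = 1390 kg VSS/d.
R_O = Q·(S₀ − S) − 1.42·P_X = 4481 − 1.42 × 1390 = 2506 kg O₂/d.

R_O ≈ 2510 kg O₂/d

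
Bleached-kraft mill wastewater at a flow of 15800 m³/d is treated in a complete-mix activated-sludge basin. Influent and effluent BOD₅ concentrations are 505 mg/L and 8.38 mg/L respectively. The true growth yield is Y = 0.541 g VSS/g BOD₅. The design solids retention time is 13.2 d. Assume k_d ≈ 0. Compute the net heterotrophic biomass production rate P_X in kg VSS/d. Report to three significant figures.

P_X ≈ 4250 kg VSS/d

Since k_d ≈ 0, Y_obs = Y = 0.541 g VSS/g BOD₅.
Q·(S₀ − S) = 15800 × (505 − 8.38) × 10⁻³ = 7847 kg/d removed.
So the net sludge growth is P_X = 0.5410 × 7847 = 4245 kg VSS/d.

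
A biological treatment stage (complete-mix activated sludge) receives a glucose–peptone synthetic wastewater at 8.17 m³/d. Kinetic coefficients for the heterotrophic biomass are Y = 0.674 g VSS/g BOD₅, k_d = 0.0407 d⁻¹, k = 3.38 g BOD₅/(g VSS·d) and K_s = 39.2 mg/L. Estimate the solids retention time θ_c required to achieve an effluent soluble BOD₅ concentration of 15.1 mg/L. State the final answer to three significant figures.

θ_c ≈ 1.69 d

Specific growth rate at S = 15.1 mg/L: μ = YkS/(K_s+S) = 0.674·3.38·15.1/(39.2+15.1) = 0.6335 d⁻¹.
Then 1/θ_c = μ − k_d = 0.6335 − 0.0407 = 0.5928 d⁻¹, giving θ_c = 1.687 d.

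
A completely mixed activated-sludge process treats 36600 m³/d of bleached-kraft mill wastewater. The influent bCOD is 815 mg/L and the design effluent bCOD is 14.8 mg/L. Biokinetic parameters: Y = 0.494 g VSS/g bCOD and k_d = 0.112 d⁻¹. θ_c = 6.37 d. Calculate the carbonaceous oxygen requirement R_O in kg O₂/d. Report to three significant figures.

Observed yield with endogenous decay: Y_obs = Y / (1 + k_d·θ_c) = 0.494 / (1 + 0.112 × 6.37) = 0.494 / 1.713 = 0.2883 g VSS/g bCOD.
Mass of bCOD removed per day: Q(S₀ − S) = 36600 × 800.2 g/m³ = 29287 kg/d.
Biomass synthesised: P_X = Y_obs × 29287 = 8444 kg VSS/d.
Carbonaceous O₂ demand = substrate oxidised − cell-mass equivalent = 29287 − 1.42 × 8444 = 17297 kg O₂/d.

R_O ≈ 17300 kg O₂/d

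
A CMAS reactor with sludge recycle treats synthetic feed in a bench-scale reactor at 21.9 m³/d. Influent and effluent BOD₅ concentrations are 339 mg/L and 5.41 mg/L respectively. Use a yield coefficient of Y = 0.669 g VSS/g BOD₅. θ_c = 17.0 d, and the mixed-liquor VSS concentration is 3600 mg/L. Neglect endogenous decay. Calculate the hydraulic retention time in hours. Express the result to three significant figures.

V·X = Y·Q·ΔS·θ_c gives V = 0.669 × 21.9 × (339 − 5.41) × 17.0 / 3600 = 23.08 m³.
τ = V/Q = 23.08/21.9 = 1.054 d, or 25.29 h.

τ ≈ 25.3 h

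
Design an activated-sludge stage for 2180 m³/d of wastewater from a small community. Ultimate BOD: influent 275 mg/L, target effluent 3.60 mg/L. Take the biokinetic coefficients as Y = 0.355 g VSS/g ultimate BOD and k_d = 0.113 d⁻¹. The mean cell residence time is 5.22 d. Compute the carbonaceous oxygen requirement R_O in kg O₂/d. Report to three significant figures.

Observed yield with endogenous decay: Y_obs = Y / (1 + k_d·θ_c) = 0.355 / (1 + 0.113 × 5.22) = 0.355 / 1.590 = 0.2233 g VSS/g ultimate BOD.
ΔS = 275 − 3.60 = 271.4 mg/L, so the substrate removal rate is 2180 × 271.4/1000 = 591.7 kg ultimate BOD/d.
P_X = Y_obs·Q·(S₀ − S) = 0.2233 × 591.7 = 132.1 kg VSS/d.
Carbonaceous O₂ demand = substrate oxidised − cell-mass equivalent = 591.7 − 1.42 × 132.1 = 404.1 kg O₂/d.

R_O ≈ 404 kg O₂/d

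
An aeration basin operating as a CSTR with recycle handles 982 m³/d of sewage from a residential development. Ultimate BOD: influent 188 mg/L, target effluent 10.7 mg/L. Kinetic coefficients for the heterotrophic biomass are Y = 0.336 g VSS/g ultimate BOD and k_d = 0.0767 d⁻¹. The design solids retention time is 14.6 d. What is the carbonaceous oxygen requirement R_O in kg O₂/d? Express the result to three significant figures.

R_O ≈ 135 kg O₂/d

The observed yield is Y_obs = Y/(1 + k_d·θ_c) = 0.336 / (1 + 0.0767 × 14.6) = 0.336 / 2.120 = 0.1585 g VSS per g ultimate BOD removed.
Q·(S₀ − S) = 982 × (188 − 10.7) × 10⁻³ = 174.1 kg/d removed.
Biomass synthesised: P_X = Y_obs × 174.1 = 27.60 kg VSS/d.
R_O = Q·ΔS − 1.42 P_X = 174.1 − 39.19 = 134.9 kg O₂/d.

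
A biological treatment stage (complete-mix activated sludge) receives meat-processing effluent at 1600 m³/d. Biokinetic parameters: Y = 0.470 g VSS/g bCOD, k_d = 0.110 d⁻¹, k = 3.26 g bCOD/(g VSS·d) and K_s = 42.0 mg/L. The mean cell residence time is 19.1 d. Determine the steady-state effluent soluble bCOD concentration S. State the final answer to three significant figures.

S ≈ 4.98 mg/L

From the Monod/SRT balance for a CMAS, S = K_s·(1+k_d θ_c)/[θ_c·(Y k − k_d) − 1] = 42.0 × (1 + 0.110 × 19.1) / [19.1 × (0.470 × 3.26 − 0.110) − 1] = 130.2 / 26.16 = 4.978 mg/L.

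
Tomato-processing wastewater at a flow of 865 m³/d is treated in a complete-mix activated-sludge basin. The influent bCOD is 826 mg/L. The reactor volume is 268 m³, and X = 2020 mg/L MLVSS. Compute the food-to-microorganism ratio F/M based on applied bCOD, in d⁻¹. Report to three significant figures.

F/M = Q·S₀ / (V·X) = 865 × 826 / (268.0 × 2020) = 1.320 g bCOD·(g VSS·d)⁻¹.

F/M ≈ 1.32 d⁻¹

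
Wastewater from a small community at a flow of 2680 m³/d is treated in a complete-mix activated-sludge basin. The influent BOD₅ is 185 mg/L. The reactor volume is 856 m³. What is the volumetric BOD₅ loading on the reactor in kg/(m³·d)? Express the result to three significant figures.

Applied BOD₅ load per unit volume = Q·S₀/V = (2680 × 185/1000)/856.0 = 0.5792 kg BOD₅·m⁻³·d⁻¹.

L_v ≈ 0.579 kg BOD₅/(m³·d)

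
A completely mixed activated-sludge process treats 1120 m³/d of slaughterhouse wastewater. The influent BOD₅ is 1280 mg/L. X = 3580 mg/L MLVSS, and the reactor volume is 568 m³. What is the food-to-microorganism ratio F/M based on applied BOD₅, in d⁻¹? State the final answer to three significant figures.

F/M ≈ 0.705 d⁻¹

Food-to-microorganism ratio F/M = Q S₀ / (V X) = 1120 × 1280 / (568.0 × 3580) = 0.7050 d⁻¹.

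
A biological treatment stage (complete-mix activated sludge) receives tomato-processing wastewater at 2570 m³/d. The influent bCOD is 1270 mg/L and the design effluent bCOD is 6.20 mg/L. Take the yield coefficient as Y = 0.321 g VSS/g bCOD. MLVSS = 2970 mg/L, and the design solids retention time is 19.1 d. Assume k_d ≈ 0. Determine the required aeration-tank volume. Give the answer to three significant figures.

V ≈ 6700 m³

Biomass mass balance (decay neglected): V·X = Y·Q·(S₀ − S)·θ_c, so V = 0.321 × 2570 × (1270 − 6.20) × 19.1 / 2970 = 6705 m³.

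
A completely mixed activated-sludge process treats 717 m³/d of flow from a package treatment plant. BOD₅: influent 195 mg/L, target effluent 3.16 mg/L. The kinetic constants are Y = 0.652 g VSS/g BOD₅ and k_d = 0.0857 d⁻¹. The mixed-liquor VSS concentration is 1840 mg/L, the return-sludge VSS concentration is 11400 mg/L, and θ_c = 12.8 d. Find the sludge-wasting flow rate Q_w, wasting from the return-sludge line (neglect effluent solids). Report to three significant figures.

Q_w ≈ 3.75 m³/d

From the SRT design equation V = Y Q (S₀−S) θ_c / [X (1 + k_d θ_c)] = 0.652 × 717 × (195 − 3.16) × 12.8 / [1840 × (1 + 0.0857 × 12.8)] = 1.15×10^6 / 3858 = 297.5 m³.
Wasting from the return line (neglecting effluent solids): Q_w = V·X / (θ_c·X_r) = 297.5 × 1840 / (12.8 × 11400) = 3.752 m³/d.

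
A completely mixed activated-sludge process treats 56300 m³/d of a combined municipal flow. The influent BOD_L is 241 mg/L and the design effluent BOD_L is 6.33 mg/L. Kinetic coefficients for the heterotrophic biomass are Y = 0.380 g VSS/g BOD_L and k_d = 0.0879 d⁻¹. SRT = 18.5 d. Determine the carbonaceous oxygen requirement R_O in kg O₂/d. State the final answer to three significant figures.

Correct the yield for decay: Y_obs = Y/(1 + k_d θ_c) = 0.380 / (1 + 0.0879 × 18.5) = 0.380 / 2.626 = 0.1447.
ΔS = 241 − 6.33 = 234.7 mg/L, so the substrate removal rate is 56300 × 234.7/1000 = 13212 kg BOD_L/d.
Net sludge production P_X = 0.1447 × 13212 = 1912 kg VSS/d.
R_O = Q·(S₀ − S) − 1.42·P_X = 13212 − 1.42 × 1912 = 10497 kg O₂/d.

R_O ≈ 10500 kg O₂/d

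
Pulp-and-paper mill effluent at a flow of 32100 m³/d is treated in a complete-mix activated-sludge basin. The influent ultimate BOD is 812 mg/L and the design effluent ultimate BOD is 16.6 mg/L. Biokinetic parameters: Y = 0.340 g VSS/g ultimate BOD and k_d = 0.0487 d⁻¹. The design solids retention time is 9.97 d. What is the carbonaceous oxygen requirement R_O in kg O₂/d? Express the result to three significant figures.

The observed yield is Y_obs = Y/(1 + k_d·θ_c) = 0.340 / (1 + 0.0487 × 9.97) = 0.340 / 1.486 = 0.2289 g VSS per g ultimate BOD removed.
Q·(S₀ − S) = 32100 × (812 − 16.6) × 10⁻³ = 25532 kg/d removed.
Biomass synthesised: P_X = Y_obs × 25532 = 5844 kg VSS/d.
Carbonaceous O₂ demand = substrate oxidised − cell-mass equivalent = 25532 − 1.42 × 5844 = 17234 kg O₂/d.

R_O ≈ 17200 kg O₂/d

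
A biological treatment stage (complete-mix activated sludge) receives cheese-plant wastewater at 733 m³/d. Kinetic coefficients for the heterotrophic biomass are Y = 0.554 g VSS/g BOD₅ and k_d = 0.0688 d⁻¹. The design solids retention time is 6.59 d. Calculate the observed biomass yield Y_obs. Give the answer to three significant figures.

Y_obs ≈ 0.381 g VSS/g BOD₅

The observed yield is Y_obs = Y/(1 + k_d·θ_c) = 0.554 / (1 + 0.0688 × 6.59) = 0.554 / 1.453 = 0.3812 g VSS per g BOD₅ removed.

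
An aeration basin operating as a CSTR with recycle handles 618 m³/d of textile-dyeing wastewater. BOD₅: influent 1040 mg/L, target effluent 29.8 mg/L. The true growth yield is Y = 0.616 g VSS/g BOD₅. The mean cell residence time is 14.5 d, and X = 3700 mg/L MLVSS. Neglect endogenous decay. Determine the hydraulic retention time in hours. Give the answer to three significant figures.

τ ≈ 58.5 h

V·X = Y·Q·ΔS·θ_c gives V = 0.616 × 618 × (1040 − 29.8) × 14.5 / 3700 = 1507 m³.
HRT = V/Q = 1507 m³ / 618 m³·d⁻¹ = 2.439 d × 24 = 58.53 h.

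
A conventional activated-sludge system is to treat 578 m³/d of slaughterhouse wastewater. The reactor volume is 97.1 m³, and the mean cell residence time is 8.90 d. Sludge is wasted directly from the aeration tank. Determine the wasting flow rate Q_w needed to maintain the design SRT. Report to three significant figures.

Q_w ≈ 10.9 m³/d

Wasting from the aeration tank: Q_w = V / θ_c = 97.10 / 8.90 = 10.91 m³/d.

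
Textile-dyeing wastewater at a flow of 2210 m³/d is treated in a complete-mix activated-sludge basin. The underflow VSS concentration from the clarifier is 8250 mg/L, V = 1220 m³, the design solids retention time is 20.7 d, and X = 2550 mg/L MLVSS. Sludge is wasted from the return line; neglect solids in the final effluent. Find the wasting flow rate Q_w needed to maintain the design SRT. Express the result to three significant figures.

Q_w ≈ 18.2 m³/d

Wasting from the return line (neglecting effluent solids): Q_w = V·X / (θ_c·X_r) = 1220 × 2550 / (20.7 × 8250) = 18.22 m³/d.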